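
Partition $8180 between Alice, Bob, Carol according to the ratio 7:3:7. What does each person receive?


Total parts = 7 + 3 + 7 = 17
Alice: 8180 × 7/17 = 3368.24
Bob: 8180 × 3/17 = 1443.53
Carol: 8180 × 7/17 = 3368.24
= Alice: $3368.24, Bob: $1443.53, Carol: $3368.24

Alice: $3368.24, Bob: $1443.53, Carol: $3368.24


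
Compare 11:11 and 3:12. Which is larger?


11/11 = 1.0000
3/12 = 0.2500
1.0000 > 0.2500, so 11:11 is greater
= 11:11

11:11


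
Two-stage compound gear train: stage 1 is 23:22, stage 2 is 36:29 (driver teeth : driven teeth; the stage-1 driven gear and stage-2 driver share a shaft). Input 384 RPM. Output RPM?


Stage 1: RPM_B = RPM_A × t_A/t_B = 384 × 23/22 = 8832/22 ≈ 401.45
B and C share a shaft → RPM_C = RPM_B
Stage 2: RPM_D = RPM_C × t_C/t_D = RPM_A × (t_A×t_C)/(t_B×t_D)
Overall ratio = (23×36)/(22×29) = 828/638
RPM_D = 384 × 828/638 = 317952/638
≈ 498.36 RPM

498.36 RPM


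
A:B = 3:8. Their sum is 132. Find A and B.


Let A = 3k, B = 8k.
3k + 8k = 132
11k = 132 → k = 132/11 = 12
A = 3×12 = 36, B = 8×12 = 96
= A = 36, B = 96

A = 36, B = 96


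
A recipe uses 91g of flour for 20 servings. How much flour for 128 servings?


Direct proportion: y/x = constant
k = 91/20 = 4.5500
y₂ = k × 128 = 91 × 128 / 20 = 11648/20
= 582.40

582.40


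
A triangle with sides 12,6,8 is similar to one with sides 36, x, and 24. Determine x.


Scale factor = 36/12 = 3
Missing side = 6 × 3
= 18.0

18.0


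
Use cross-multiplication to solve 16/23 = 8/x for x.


Cross multiply: 16 × x = 23 × 8
16x = 184
x = 184 / 16
= 11.50

11.50


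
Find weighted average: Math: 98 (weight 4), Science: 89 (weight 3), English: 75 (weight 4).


Numerator = 98×4 + 89×3 + 75×4
= 392 + 267 + 300
= 959
Total weight = 11
Weighted avg = 959/11
= 87.18

87.18


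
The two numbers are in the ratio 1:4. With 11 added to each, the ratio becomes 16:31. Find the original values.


Let A = 1k, B = 4k.
(1k + 11) / (4k + 11) = 16/31
Cross-multiply: 31(1k + 11) = 16(4k + 11)
31k + 341 = 64k + 176
31k - 64k = 176 - 341
-33k = -165
k = -165/-33 = 5
A = 1×5 = 5, B = 4×5 = 20
= A = 5, B = 20

A = 5, B = 20


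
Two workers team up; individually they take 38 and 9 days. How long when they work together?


Rate of A = 1/38 per day
Rate of B = 1/9 per day
Combined rate = 1/38 + 1/9 = 47/342 ≈ 0.1374 per day
Days = 1 / combined rate = 342/47
≈ 7.28 days

7.28 days


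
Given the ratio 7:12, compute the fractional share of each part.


Total parts = 7 + 12 = 19
First part: 7/19 = 7/19
Second part: 12/19 = 12/19
= 7/19 and 12/19

7/19 and 12/19


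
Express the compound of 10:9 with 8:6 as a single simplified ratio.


Compound ratio = (10×8) : (9×6)
= 80:54
GCD = 2
= 40:27

40:27


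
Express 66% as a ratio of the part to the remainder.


66% means 66 parts out of 100; remainder = 34
Part : remainder = 66:34
GCD = 2
= 33:17

33:17


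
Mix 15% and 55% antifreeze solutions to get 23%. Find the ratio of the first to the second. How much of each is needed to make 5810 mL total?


Let x parts of 15% mix with y parts of 55%.
15x + 55y = 23(x + y)
15x + 55y = 23x + 23y
x(15 - 23) = y(23 - 55)
x/y = (55 - 23)/(23 - 15) = 32/8
Simplify: 4:1
Total parts = 5; one part = 5810/5 = 1162.00 mL
15% solution: 4×1162.00 = 4648.00 mL
55% solution: 1×1162.00 = 1162.00 mL
= ratio 4:1; 4648.00 mL and 1162.00 mL

ratio 4:1; 4648.00 mL and 1162.00 mL


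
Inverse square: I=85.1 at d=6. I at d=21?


I₁d₁² = I₂d₂²
I₂ = I₁ × (d₁/d₂)²
= 85.1 × (6/21)²
= 85.1 × 36/441
= 3063.6/441
≈ 6.9469

6.9469


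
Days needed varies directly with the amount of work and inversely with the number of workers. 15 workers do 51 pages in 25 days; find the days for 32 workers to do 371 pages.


Days ∝ work / workers, so d₂ = d₁ × (m₁/m₂) × (w₂/w₁)
Workers factor (inverse): 15/32 ≈ 0.4688
Work factor (direct): 371/51 ≈ 7.2745
d₂ = 25 × 15/32 × 371/51 = (25 × 15 × 371) / (32 × 51) = 139125/1632
≈ 85.25 days

85.25 days


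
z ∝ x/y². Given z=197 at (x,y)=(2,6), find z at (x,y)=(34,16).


z = k·x/y²
Solve for k using the known point: k = z·y²/x = 197×36/2 = 7092/2 = 3546.0000
Now evaluate at x=34, y=16:
z = k × 34 / 256 = (7092 × 34) / (2 × 256) = 241128/512
≈ 470.9531

470.9531


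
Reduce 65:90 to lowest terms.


GCD(65, 90) = 5
65/5 : 90/5
= 13:18

13:18


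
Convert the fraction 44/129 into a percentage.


Percentage = (part / whole) × 100
= (44 / 129) × 100
≈ 34.11%

34.11%


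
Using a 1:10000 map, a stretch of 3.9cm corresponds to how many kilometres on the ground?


Real distance = map distance × scale
= 3.9cm × 10000
= 39000 cm = 390.0 m
= 0.390 km

0.390 km


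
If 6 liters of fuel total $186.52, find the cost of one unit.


Unit rate = total / quantity
= 186.52 / 6
= $31.09 per unit

$31.09 per unit


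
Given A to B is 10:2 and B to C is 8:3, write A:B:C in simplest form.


Match B: multiply A:B by 8 → 80:16
Multiply B:C by 2 → 16:6
Combined: 80:16:6
GCD = 2
= 40:8:3

40:8:3


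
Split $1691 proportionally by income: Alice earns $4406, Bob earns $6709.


Total income = 4406 + 6709 = $11115
Alice: $1691 × 4406/11115 = $670.31
Bob: $1691 × 6709/11115 = $1020.69
= Alice: $670.31, Bob: $1020.69

Alice: $670.31, Bob: $1020.69


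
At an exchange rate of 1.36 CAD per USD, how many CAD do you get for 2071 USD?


Amount × rate = 2071 × 1.36
= 2816.56 CAD

2816.56 CAD


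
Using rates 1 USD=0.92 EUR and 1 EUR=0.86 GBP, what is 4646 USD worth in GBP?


Step 1: 4646 USD × 0.92 = 4274.32 EUR
Step 2: 4274.32 EUR × 0.86 = 3675.92 GBP
Implied rate USD→GBP = 0.92 × 0.86 = 0.7912
= 3675.92 GBP

3675.92 GBP


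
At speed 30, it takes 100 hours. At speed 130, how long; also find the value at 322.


Inverse proportion: x × y = constant
k = 30 × 100 = 3000
At x=130: k/130 = 23.08
At x=322: k/322 = 9.32
= 23.08 and 9.32

23.08 and 9.32


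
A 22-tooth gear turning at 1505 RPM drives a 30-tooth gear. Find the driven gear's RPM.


Gear ratio = 22:30 = 11:15
RPM_B = RPM_A × (teeth_A / teeth_B)
= 1505 × (22/30)
= 1103.7 RPM

1103.7 RPM


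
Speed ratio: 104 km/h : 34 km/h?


Ratio = 104:34
GCD = 2
Simplified = 52:17
Time ratio (same distance) = 17:52
Speed ratio = 52:17

52:17


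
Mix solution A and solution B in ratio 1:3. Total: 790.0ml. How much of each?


Total parts = 1 + 3 = 4
solution A: 790.0 × 1/4 = 197.5ml
solution B: 790.0 × 3/4 = 592.5ml
= 197.5ml and 592.5ml

197.5ml and 592.5ml


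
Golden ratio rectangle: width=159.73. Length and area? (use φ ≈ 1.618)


φ = (1 + √5) / 2 ≈ 1.618
Length = width × φ = 159.73 × 1.618 = 258.44314
≈ 258.44
Area = width × length = 159.73 × 258.44314 = 41281.1227522 ≈ 41281.12
= Length: 258.44, Area: 41281.12

Length: 258.44, Area: 41281.12


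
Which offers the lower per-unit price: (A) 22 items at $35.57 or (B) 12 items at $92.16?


Deal A: $35.57/22 = $1.6168/unit
Deal B: $92.16/12 = $7.6800/unit
A is cheaper per unit
= Deal A

Deal A


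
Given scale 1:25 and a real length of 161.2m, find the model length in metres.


Model size = real / scale
= 161.2 / 25
= 6.4480 m

6.4480 m


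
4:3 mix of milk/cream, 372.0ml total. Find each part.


Total parts = 4 + 3 = 7
milk: 372.0 × 4/7 = 212.6ml
cream: 372.0 × 3/7 = 159.4ml
= 212.6ml and 159.4ml

212.6ml and 159.4ml


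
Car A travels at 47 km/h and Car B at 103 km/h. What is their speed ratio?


Ratio = 47:103
GCD = 1
Simplified = 47:103
Time ratio (same distance) = 103:47
Speed ratio = 47:103

47:103


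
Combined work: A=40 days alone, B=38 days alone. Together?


Rate of A = 1/40 per day
Rate of B = 1/38 per day
Combined rate = 1/40 + 1/38 = 78/1520 ≈ 0.0513 per day
Days = 1 / combined rate = 1520/78
≈ 19.49 days

19.49 days


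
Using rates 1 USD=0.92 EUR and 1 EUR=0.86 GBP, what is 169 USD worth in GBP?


Step 1: 169 USD × 0.92 = 155.48 EUR
Step 2: 155.48 EUR × 0.86 = 133.71 GBP
Implied rate USD→GBP = 0.92 × 0.86 = 0.7912
= 133.71 GBP

133.71 GBP


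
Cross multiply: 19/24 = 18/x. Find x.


Cross multiply: 19 × x = 24 × 18
19x = 432
x = 432 / 19
= 22.74

22.74


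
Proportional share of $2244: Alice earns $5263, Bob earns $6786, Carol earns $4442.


Total income = 5263 + 6786 + 4442 = $16491
Alice: $2244 × 5263/16491 = $716.16
Bob: $2244 × 6786/16491 = $923.40
Carol: $2244 × 4442/16491 = $604.44
= Alice: $716.16, Bob: $923.40, Carol: $604.44

Alice: $716.16, Bob: $923.40, Carol: $604.44


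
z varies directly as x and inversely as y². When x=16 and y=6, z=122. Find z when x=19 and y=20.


z = k·x/y²
Solve for k using the known point: k = z·y²/x = 122×36/16 = 4392/16 = 274.5000
Now evaluate at x=19, y=20:
z = k × 19 / 400 = (4392 × 19) / (16 × 400) = 83448/6400
≈ 13.0388

13.0388


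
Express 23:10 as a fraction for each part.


Total parts = 23 + 10 = 33
First part: 23/33 = 23/33
Second part: 10/33 = 10/33
= 23/33 and 10/33

23/33 and 10/33


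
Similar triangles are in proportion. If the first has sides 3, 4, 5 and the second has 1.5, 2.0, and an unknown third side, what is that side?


Scale factor = 1.5/3 = 0.5
Missing side = 5 × 0.5
= 2.5

2.5


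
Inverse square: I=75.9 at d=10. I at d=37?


I₁d₁² = I₂d₂²
I₂ = I₁ × (d₁/d₂)²
= 75.9 × (10/37)²
= 75.9 × 100/1369
= 7590/1369
≈ 5.5442

5.5442


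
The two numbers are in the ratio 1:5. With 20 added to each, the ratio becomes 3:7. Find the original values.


Let A = 1k, B = 5k.
(1k + 20) / (5k + 20) = 3/7
Cross-multiply: 7(1k + 20) = 3(5k + 20)
7k + 140 = 15k + 60
7k - 15k = 60 - 140
-8k = -80
k = -80/-8 = 10
A = 1×10 = 10, B = 5×10 = 50
= A = 10, B = 50

A = 10, B = 50


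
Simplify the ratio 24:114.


GCD(24, 114) = 6
24/6 : 114/6
= 4:19

4:19


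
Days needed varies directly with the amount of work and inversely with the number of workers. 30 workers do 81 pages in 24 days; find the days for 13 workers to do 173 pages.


Days ∝ work / workers, so d₂ = d₁ × (m₁/m₂) × (w₂/w₁)
Workers factor (inverse): 30/13 ≈ 2.3077
Work factor (direct): 173/81 ≈ 2.1358
d₂ = 24 × 30/13 × 173/81 = (24 × 30 × 173) / (13 × 81) = 124560/1053
≈ 118.29 days

118.29 days


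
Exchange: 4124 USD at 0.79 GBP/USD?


Amount × rate = 4124 × 0.79
= 3257.96 GBP

3257.96 GBP


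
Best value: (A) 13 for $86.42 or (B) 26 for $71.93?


Deal A: $86.42/13 = $6.6477/unit
Deal B: $71.93/26 = $2.7665/unit
B is cheaper per unit
= Deal B

Deal B


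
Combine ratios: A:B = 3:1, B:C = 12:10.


Match B: multiply A:B by 12 → 36:12
Multiply B:C by 1 → 12:10
Combined: 36:12:10
GCD = 2
= 18:6:5

18:6:5


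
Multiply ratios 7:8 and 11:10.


Compound ratio = (7×11) : (8×10)
= 77:80
GCD = 1
= 77:80

77:80


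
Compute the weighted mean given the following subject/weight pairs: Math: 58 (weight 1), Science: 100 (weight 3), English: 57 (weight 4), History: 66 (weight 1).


Numerator = 58×1 + 100×3 + 57×4 + 66×1
= 58 + 300 + 228 + 66
= 652
Total weight = 9
Weighted avg = 652/9
= 72.44

72.44


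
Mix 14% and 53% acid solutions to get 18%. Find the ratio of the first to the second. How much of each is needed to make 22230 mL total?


Let x parts of 14% mix with y parts of 53%.
14x + 53y = 18(x + y)
14x + 53y = 18x + 18y
x(14 - 18) = y(18 - 53)
x/y = (53 - 18)/(18 - 14) = 35/4
Simplify: 35:4
Total parts = 39; one part = 22230/39 = 570.00 mL
14% solution: 35×570.00 = 19950.00 mL
53% solution: 4×570.00 = 2280.00 mL
= ratio 35:4; 19950.00 mL and 2280.00 mL

ratio 35:4; 19950.00 mL and 2280.00 mL


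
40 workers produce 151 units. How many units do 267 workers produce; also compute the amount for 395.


Direct proportion: y/x = constant
k = 151/40 = 3.7750
y at x=267: k × 267 = 151 × 267 / 40 = 40317/40 ≈ 1007.93
y at x=395: k × 395 = 151 × 395 / 40 = 59645/40 ≈ 1491.13
= 1007.93 and 1491.13

1007.93 and 1491.13


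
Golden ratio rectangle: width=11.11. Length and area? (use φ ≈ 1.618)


φ = (1 + √5) / 2 ≈ 1.618
Length = width × φ = 11.11 × 1.618 = 17.97598
≈ 17.98
Area = width × length = 11.11 × 17.97598 = 199.7131378 ≈ 199.71
= Length: 17.98, Area: 199.71

Length: 17.98, Area: 199.71


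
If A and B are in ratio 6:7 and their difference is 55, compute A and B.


Let A = 6k, B = 7k.
7k - 6k = 55
1k = 55 → k = 55/1 = 55
A = 6×55 = 330, B = 7×55 = 385
= A = 330, B = 385

A = 330, B = 385


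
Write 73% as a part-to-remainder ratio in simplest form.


73% means 73 parts out of 100; remainder = 27
Part : remainder = 73:27
GCD = 1
= 73:27

73:27


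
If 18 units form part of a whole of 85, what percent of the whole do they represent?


Percentage = (part / whole) × 100
= (18 / 85) × 100
≈ 21.18%

21.18%


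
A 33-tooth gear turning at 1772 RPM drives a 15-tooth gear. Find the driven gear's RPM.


Gear ratio = 33:15 = 11:5
RPM_B = RPM_A × (teeth_A / teeth_B)
= 1772 × (33/15)
= 3898.4 RPM

3898.4 RPM


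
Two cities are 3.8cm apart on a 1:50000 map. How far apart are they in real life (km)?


Real distance = map distance × scale
= 3.8cm × 50000
= 190000 cm = 1900.0 m
= 1.900 km

1.900 km


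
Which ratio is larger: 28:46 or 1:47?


28/46 = 0.6087
1/47 = 0.0213
0.6087 > 0.0213, so 28:46 is greater
= 28:46

28:46


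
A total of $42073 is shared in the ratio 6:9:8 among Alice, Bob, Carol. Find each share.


Total parts = 6 + 9 + 8 = 23
Alice: 42073 × 6/23 = 10975.57
Bob: 42073 × 9/23 = 16463.35
Carol: 42073 × 8/23 = 14634.09
= Alice: $10975.57, Bob: $16463.35, Carol: $14634.09

Alice: $10975.57, Bob: $16463.35, Carol: $14634.09


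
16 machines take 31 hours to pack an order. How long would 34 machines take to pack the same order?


Inverse proportion: x × y = constant
k = 16 × 31 = 496
y₂ = k / 34 = 496 / 34
= 14.59

14.59


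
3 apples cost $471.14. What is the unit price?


Unit rate = total / quantity
= 471.14 / 3
= $157.05 per unit

$157.05 per unit


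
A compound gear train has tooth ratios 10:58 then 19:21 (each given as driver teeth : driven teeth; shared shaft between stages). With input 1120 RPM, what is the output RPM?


Stage 1: RPM_B = RPM_A × t_A/t_B = 1120 × 10/58 = 11200/58 ≈ 193.10
B and C share a shaft → RPM_C = RPM_B
Stage 2: RPM_D = RPM_C × t_C/t_D = RPM_A × (t_A×t_C)/(t_B×t_D)
Overall ratio = (10×19)/(58×21) = 190/1218
RPM_D = 1120 × 190/1218 = 212800/1218
≈ 174.71 RPM

174.71 RPM


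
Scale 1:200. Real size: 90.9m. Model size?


Model size = real / scale
= 90.9 / 200
= 0.4545 m

0.4545 m


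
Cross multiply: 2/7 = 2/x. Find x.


Cross multiply: 2 × x = 7 × 2
2x = 14
x = 14 / 2
= 7.00

7.00


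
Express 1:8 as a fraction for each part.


Total parts = 1 + 8 = 9
First part: 1/9 = 1/9
Second part: 8/9 = 8/9
= 1/9 and 8/9

1/9 and 8/9


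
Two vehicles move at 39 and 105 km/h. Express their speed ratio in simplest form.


Ratio = 39:105
GCD = 3
Simplified = 13:35
Time ratio (same distance) = 35:13
Speed ratio = 13:35

13:35


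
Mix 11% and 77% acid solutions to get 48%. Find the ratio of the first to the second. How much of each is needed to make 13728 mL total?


Let x parts of 11% mix with y parts of 77%.
11x + 77y = 48(x + y)
11x + 77y = 48x + 48y
x(11 - 48) = y(48 - 77)
x/y = (77 - 48)/(48 - 11) = 29/37
Simplify: 29:37
Total parts = 66; one part = 13728/66 = 208.00 mL
11% solution: 29×208.00 = 6032.00 mL
77% solution: 37×208.00 = 7696.00 mL
= ratio 29:37; 6032.00 mL and 7696.00 mL

ratio 29:37; 6032.00 mL and 7696.00 mL


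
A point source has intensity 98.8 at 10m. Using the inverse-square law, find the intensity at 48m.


I₁d₁² = I₂d₂²
I₂ = I₁ × (d₁/d₂)²
= 98.8 × (10/48)²
= 98.8 × 100/2304
= 9880/2304
≈ 4.2882

4.2882


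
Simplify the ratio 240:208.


GCD(240, 208) = 16
240/16 : 208/16
= 15:13

15:13


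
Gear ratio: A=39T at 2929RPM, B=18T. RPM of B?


Gear ratio = 39:18 = 13:6
RPM_B = RPM_A × (teeth_A / teeth_B)
= 2929 × (39/18)
= 6346.2 RPM

6346.2 RPM


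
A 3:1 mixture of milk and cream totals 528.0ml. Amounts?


Total parts = 3 + 1 = 4
milk: 528.0 × 3/4 = 396.0ml
cream: 528.0 × 1/4 = 132.0ml
= 396.0ml and 132.0ml

396.0ml and 132.0ml


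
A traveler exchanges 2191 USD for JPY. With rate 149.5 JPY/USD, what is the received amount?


Amount × rate = 2191 × 149.5
= 327554.50 JPY

327554.50 JPY


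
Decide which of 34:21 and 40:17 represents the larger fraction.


34/21 = 1.6190
40/17 = 2.3529
1.6190 < 2.3529, so 34:21 is less
= 40:17

40:17


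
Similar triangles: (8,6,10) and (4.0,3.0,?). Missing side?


Scale factor = 4.0/8 = 0.5
Missing side = 10 × 0.5
= 5.0

5.0


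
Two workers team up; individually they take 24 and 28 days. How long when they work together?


Rate of A = 1/24 per day
Rate of B = 1/28 per day
Combined rate = 1/24 + 1/28 = 52/672 ≈ 0.0774 per day
Days = 1 / combined rate = 672/52
≈ 12.92 days

12.92 days


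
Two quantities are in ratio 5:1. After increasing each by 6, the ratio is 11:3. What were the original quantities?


Let A = 5k, B = 1k.
(5k + 6) / (1k + 6) = 11/3
Cross-multiply: 3(5k + 6) = 11(1k + 6)
15k + 18 = 11k + 66
15k - 11k = 66 - 18
4k = 48
k = 48/4 = 12
A = 5×12 = 60, B = 1×12 = 12
= A = 60, B = 12

A = 60, B = 12


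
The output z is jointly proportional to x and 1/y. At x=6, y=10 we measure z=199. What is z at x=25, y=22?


z = k·x/y
Solve for k using the known point: k = z·y/x = 199×10/6 = 1990/6 ≈ 331.6667
Now evaluate at x=25, y=22:
z = k × 25 / 22 = (1990 × 25) / (6 × 22) = 49750/132
≈ 376.8939

376.8939


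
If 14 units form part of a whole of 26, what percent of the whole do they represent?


Percentage = (part / whole) × 100
= (14 / 26) × 100
≈ 53.85%

53.85%


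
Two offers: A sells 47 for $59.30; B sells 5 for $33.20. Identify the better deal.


Deal A: $59.30/47 = $1.2617/unit
Deal B: $33.20/5 = $6.6400/unit
A is cheaper per unit
= Deal A

Deal A


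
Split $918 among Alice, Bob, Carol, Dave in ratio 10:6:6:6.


Total parts = 10 + 6 + 6 + 6 = 28
Alice: 918 × 10/28 = 327.86
Bob: 918 × 6/28 = 196.71
Carol: 918 × 6/28 = 196.71
Dave: 918 × 6/28 = 196.71
= Alice: $327.86, Bob: $196.71, Carol: $196.71, Dave: $196.71

Alice: $327.86, Bob: $196.71, Carol: $196.71, Dave: $196.71


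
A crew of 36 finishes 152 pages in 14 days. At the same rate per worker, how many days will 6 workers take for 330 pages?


Days ∝ work / workers, so d₂ = d₁ × (m₁/m₂) × (w₂/w₁)
Workers factor (inverse): 36/6 = 6.0000
Work factor (direct): 330/152 ≈ 2.1711
d₂ = 14 × 36/6 × 330/152 = (14 × 36 × 330) / (6 × 152) = 166320/912
≈ 182.37 days

182.37 days


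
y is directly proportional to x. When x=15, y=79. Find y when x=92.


Direct proportion: y/x = constant
k = 79/15 ≈ 5.2667
y₂ = k × 92 = 79 × 92 / 15 = 7268/15
≈ 484.53

484.53


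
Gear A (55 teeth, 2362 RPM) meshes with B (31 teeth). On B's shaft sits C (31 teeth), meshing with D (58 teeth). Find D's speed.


Stage 1: RPM_B = RPM_A × t_A/t_B = 2362 × 55/31 = 129910/31 ≈ 4190.65
B and C share a shaft → RPM_C = RPM_B
Stage 2: RPM_D = RPM_C × t_C/t_D = RPM_A × (t_A×t_C)/(t_B×t_D)
Overall ratio = (55×31)/(31×58) = 1705/1798
RPM_D = 2362 × 1705/1798 = 4027210/1798
≈ 2239.83 RPM

2239.83 RPM


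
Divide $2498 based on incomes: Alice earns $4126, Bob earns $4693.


Total income = 4126 + 4693 = $8819
Alice: $2498 × 4126/8819 = $1168.70
Bob: $2498 × 4693/8819 = $1329.30
= Alice: $1168.70, Bob: $1329.30

Alice: $1168.70, Bob: $1329.30


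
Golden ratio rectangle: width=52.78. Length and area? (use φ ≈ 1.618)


φ = (1 + √5) / 2 ≈ 1.618
Length = width × φ = 52.78 × 1.618 = 85.39804
≈ 85.40
Area = width × length = 52.78 × 85.39804 = 4507.3085512 ≈ 4507.31
= Length: 85.40, Area: 4507.31

Length: 85.40, Area: 4507.31


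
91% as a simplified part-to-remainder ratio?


91% means 91 parts out of 100; remainder = 9
Part : remainder = 91:9
GCD = 1
= 91:9

91:9


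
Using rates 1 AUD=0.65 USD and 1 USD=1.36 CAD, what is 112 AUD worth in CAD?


Step 1: 112 AUD × 0.65 = 72.80 USD
Step 2: 72.80 USD × 1.36 = 99.01 CAD
Implied rate AUD→CAD = 0.65 × 1.36 = 0.8840
= 99.01 CAD

99.01 CAD


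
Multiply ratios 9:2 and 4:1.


Compound ratio = (9×4) : (2×1)
= 36:2
GCD = 2
= 18:1

18:1


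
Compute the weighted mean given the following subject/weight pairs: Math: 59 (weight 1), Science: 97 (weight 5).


Numerator = 59×1 + 97×5
= 59 + 485
= 544
Total weight = 6
Weighted avg = 544/6
= 90.67

90.67


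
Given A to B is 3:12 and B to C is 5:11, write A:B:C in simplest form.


Match B: multiply A:B by 5 → 15:60
Multiply B:C by 12 → 60:132
Combined: 15:60:132
GCD = 3
= 5:20:44

5:20:44


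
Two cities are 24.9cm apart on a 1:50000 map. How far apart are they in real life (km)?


Real distance = map distance × scale
= 24.9cm × 50000
= 1245000 cm = 12450.0 m
= 12.450 km

12.450 km


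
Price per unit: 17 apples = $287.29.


Unit rate = total / quantity
= 287.29 / 17
= $16.90 per unit

$16.90 per unit


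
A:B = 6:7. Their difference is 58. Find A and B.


Let A = 6k, B = 7k.
7k - 6k = 58
1k = 58 → k = 58/1 = 58
A = 6×58 = 348, B = 7×58 = 406
= A = 348, B = 406

A = 348, B = 406


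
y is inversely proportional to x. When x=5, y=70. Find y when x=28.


Inverse proportion: x × y = constant
k = 5 × 70 = 350
y₂ = k / 28 = 350 / 28
= 12.50

12.50


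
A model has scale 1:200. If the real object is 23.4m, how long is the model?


Model size = real / scale
= 23.4 / 200
= 0.1170 m

0.1170 m


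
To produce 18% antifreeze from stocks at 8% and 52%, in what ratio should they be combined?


Let x parts of 8% mix with y parts of 52%.
8x + 52y = 18(x + y)
8x + 52y = 18x + 18y
x(8 - 18) = y(18 - 52)
x/y = (52 - 18)/(18 - 8) = 34/10
Simplify: 17:5
= 17:5

17:5


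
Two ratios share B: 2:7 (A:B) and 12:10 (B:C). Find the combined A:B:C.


Match B: multiply A:B by 12 → 24:84
Multiply B:C by 7 → 84:70
Combined: 24:84:70
GCD = 2
= 12:42:35

12:42:35


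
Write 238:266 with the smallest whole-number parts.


GCD(238, 266) = 14
238/14 : 266/14
= 17:19

17:19


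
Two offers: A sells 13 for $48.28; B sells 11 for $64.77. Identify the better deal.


Deal A: $48.28/13 = $3.7138/unit
Deal B: $64.77/11 = $5.8882/unit
A is cheaper per unit
= Deal A

Deal A


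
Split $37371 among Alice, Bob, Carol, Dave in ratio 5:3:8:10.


Total parts = 5 + 3 + 8 + 10 = 26
Alice: 37371 × 5/26 = 7186.73
Bob: 37371 × 3/26 = 4312.04
Carol: 37371 × 8/26 = 11498.77
Dave: 37371 × 10/26 = 14373.46
= Alice: $7186.73, Bob: $4312.04, Carol: $11498.77, Dave: $14373.46

Alice: $7186.73, Bob: $4312.04, Carol: $11498.77, Dave: $14373.46


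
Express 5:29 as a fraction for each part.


Total parts = 5 + 29 = 34
First part: 5/34 = 5/34
Second part: 29/34 = 29/34
= 5/34 and 29/34

5/34 and 29/34


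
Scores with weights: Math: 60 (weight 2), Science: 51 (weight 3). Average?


Numerator = 60×2 + 51×3
= 120 + 153
= 273
Total weight = 5
Weighted avg = 273/5
= 54.60

54.60


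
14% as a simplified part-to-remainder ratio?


14% means 14 parts out of 100; remainder = 86
Part : remainder = 14:86
GCD = 2
= 7:43

7:43


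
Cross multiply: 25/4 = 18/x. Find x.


Cross multiply: 25 × x = 4 × 18
25x = 72
x = 72 / 25
= 2.88

2.88


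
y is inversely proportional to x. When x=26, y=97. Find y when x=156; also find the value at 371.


Inverse proportion: x × y = constant
k = 26 × 97 = 2522
At x=156: k/156 = 16.17
At x=371: k/371 = 6.80
= 16.17 and 6.80

16.17 and 6.80


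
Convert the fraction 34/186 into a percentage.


Percentage = (part / whole) × 100
= (34 / 186) × 100
≈ 18.28%

18.28%


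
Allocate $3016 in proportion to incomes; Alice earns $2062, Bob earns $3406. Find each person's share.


Total income = 2062 + 3406 = $5468
Alice: $3016 × 2062/5468 = $1137.34
Bob: $3016 × 3406/5468 = $1878.66
= Alice: $1137.34, Bob: $1878.66

Alice: $1137.34, Bob: $1878.66


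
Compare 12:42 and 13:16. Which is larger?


12/42 = 0.2857
13/16 = 0.8125
0.2857 < 0.8125, so 12:42 is less
= 13:16

13:16


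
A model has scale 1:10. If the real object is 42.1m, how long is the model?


Model size = real / scale
= 42.1 / 10
= 4.2100 m

4.2100 m


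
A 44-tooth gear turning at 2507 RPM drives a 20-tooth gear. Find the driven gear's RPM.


Gear ratio = 44:20 = 11:5
RPM_B = RPM_A × (teeth_A / teeth_B)
= 2507 × (44/20)
= 5515.4 RPM

5515.4 RPM


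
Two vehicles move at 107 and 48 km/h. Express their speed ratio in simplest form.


Ratio = 107:48
GCD = 1
Simplified = 107:48
Time ratio (same distance) = 48:107
Speed ratio = 107:48

107:48


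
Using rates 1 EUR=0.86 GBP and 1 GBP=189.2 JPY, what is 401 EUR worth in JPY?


Step 1: 401 EUR × 0.86 = 344.86 GBP
Step 2: 344.86 GBP × 189.2 = 65247.51 JPY
Implied rate EUR→JPY = 0.86 × 189.2 = 162.7120
= 65247.51 JPY

65247.51 JPY


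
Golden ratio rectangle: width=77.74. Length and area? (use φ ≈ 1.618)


φ = (1 + √5) / 2 ≈ 1.618
Length = width × φ = 77.74 × 1.618 = 125.78332
≈ 125.78
Area = width × length = 77.74 × 125.78332 = 9778.3952968 ≈ 9778.40
= Length: 125.78, Area: 9778.40

Length: 125.78, Area: 9778.40


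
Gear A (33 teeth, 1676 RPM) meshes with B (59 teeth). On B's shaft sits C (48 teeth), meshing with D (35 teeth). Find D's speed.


Stage 1: RPM_B = RPM_A × t_A/t_B = 1676 × 33/59 = 55308/59 ≈ 937.42
B and C share a shaft → RPM_C = RPM_B
Stage 2: RPM_D = RPM_C × t_C/t_D = RPM_A × (t_A×t_C)/(t_B×t_D)
Overall ratio = (33×48)/(59×35) = 1584/2065
RPM_D = 1676 × 1584/2065 = 2654784/2065
≈ 1285.61 RPM

1285.61 RPM


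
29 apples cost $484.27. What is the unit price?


Unit rate = total / quantity
= 484.27 / 29
= $16.70 per unit

$16.70 per unit


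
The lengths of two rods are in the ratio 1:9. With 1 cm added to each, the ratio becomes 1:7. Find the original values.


Let A = 1k, B = 9k.
(1k + 1) / (9k + 1) = 1/7
Cross-multiply: 7(1k + 1) = 1(9k + 1)
7k + 7 = 9k + 1
7k - 9k = 1 - 7
-2k = -6
k = -6/-2 = 3
A = 1×3 = 3, B = 9×3 = 27
= A = 3, B = 27

A = 3, B = 27


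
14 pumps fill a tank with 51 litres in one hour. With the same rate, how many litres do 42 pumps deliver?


Direct proportion: y/x = constant
k = 51/14 ≈ 3.6429
y₂ = k × 42 = 51 × 42 / 14 = 2142/14
= 153.00

153.00


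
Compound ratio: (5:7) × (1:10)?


Compound ratio = (5×1) : (7×10)
= 5:70
GCD = 5
= 1:14

1:14


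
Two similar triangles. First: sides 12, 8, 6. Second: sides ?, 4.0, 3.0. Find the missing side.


Scale factor = 4.0/8 = 0.5
Missing side = 12 × 0.5
= 6.0

6.0


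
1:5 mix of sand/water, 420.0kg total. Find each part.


Total parts = 1 + 5 = 6
sand: 420.0 × 1/6 = 70.0kg
water: 420.0 × 5/6 = 350.0kg
= 70.0kg and 350.0kg

70.0kg and 350.0kg


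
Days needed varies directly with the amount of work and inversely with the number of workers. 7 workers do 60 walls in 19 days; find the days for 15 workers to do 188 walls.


Days ∝ work / workers, so d₂ = d₁ × (m₁/m₂) × (w₂/w₁)
Workers factor (inverse): 7/15 ≈ 0.4667
Work factor (direct): 188/60 ≈ 3.1333
d₂ = 19 × 7/15 × 188/60 = (19 × 7 × 188) / (15 × 60) = 25004/900
≈ 27.78 days

27.78 days


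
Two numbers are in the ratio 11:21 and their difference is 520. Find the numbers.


Let A = 11k, B = 21k.
21k - 11k = 520
10k = 520 → k = 520/10 = 52
A = 11×52 = 572, B = 21×52 = 1092
= A = 572, B = 1092

A = 572, B = 1092


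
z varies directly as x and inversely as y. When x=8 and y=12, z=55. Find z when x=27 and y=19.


z = k·x/y
Solve for k using the known point: k = z·y/x = 55×12/8 = 660/8 = 82.5000
Now evaluate at x=27, y=19:
z = k × 27 / 19 = (660 × 27) / (8 × 19) = 17820/152
≈ 117.2368

117.2368


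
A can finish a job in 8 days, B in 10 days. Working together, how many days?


Rate of A = 1/8 per day
Rate of B = 1/10 per day
Combined rate = 1/8 + 1/10 = 18/80 = 0.2250 per day
Days = 1 / combined rate = 80/18
≈ 4.44 days

4.44 days


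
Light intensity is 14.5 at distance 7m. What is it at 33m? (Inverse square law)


I₁d₁² = I₂d₂²
I₂ = I₁ × (d₁/d₂)²
= 14.5 × (7/33)²
= 14.5 × 49/1089
= 710.5/1089
≈ 0.6524

0.6524


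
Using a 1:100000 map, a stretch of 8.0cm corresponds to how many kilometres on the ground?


Real distance = map distance × scale
= 8.0cm × 100000
= 800000 cm = 8000.0 m
= 8.000 km

8.000 km


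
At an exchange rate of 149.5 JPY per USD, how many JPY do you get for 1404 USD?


Amount × rate = 1404 × 149.5
= 209898.00 JPY

209898.00 JPY


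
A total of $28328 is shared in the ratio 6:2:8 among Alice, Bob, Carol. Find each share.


Total parts = 6 + 2 + 8 = 16
Alice: 28328 × 6/16 = 10623.00
Bob: 28328 × 2/16 = 3541.00
Carol: 28328 × 8/16 = 14164.00
= Alice: $10623.00, Bob: $3541.00, Carol: $14164.00

Alice: $10623.00, Bob: $3541.00, Carol: $14164.00


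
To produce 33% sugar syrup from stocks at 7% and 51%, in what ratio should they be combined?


Let x parts of 7% mix with y parts of 51%.
7x + 51y = 33(x + y)
7x + 51y = 33x + 33y
x(7 - 33) = y(33 - 51)
x/y = (51 - 33)/(33 - 7) = 18/26
Simplify: 9:13
= 9:13

9:13


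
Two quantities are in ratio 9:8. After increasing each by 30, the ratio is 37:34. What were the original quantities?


Let A = 9k, B = 8k.
(9k + 30) / (8k + 30) = 37/34
Cross-multiply: 34(9k + 30) = 37(8k + 30)
306k + 1020 = 296k + 1110
306k - 296k = 1110 - 1020
10k = 90
k = 90/10 = 9
A = 9×9 = 81, B = 8×9 = 72
= A = 81, B = 72

A = 81, B = 72


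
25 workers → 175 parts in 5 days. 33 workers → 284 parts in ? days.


Days ∝ work / workers, so d₂ = d₁ × (m₁/m₂) × (w₂/w₁)
Workers factor (inverse): 25/33 ≈ 0.7576
Work factor (direct): 284/175 ≈ 1.6229
d₂ = 5 × 25/33 × 284/175 = (5 × 25 × 284) / (33 × 175) = 35500/5775
≈ 6.15 days

6.15 days


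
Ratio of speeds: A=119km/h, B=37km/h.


Ratio = 119:37
GCD = 1
Simplified = 119:37
Time ratio (same distance) = 37:119
Speed ratio = 119:37

119:37


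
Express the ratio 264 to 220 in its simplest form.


GCD(264, 220) = 44
264/44 : 220/44
= 6:5

6:5


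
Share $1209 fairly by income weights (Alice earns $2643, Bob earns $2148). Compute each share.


Total income = 2643 + 2148 = $4791
Alice: $1209 × 2643/4791 = $666.96
Bob: $1209 × 2148/4791 = $542.04
= Alice: $666.96, Bob: $542.04

Alice: $666.96, Bob: $542.04


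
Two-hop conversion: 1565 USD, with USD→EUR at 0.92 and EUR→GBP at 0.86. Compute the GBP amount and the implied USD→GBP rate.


Step 1: 1565 USD × 0.92 = 1439.80 EUR
Step 2: 1439.80 EUR × 0.86 = 1238.23 GBP
Implied rate USD→GBP = 0.92 × 0.86 = 0.7912
= 1238.23 GBP; implied rate 0.7912 GBP/USD

1238.23 GBP; implied rate 0.7912 GBP/USD


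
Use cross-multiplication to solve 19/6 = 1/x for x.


Cross multiply: 19 × x = 6 × 1
19x = 6
x = 6 / 19
= 0.32

0.32


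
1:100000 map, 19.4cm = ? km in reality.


Real distance = map distance × scale
= 19.4cm × 100000
= 1940000 cm = 19400.0 m
= 19.400 km

19.400 km


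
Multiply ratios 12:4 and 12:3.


Compound ratio = (12×12) : (4×3)
= 144:12
GCD = 12
= 12:1

12:1


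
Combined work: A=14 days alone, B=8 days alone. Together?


Rate of A = 1/14 per day
Rate of B = 1/8 per day
Combined rate = 1/14 + 1/8 = 22/112 ≈ 0.1964 per day
Days = 1 / combined rate = 112/22
≈ 5.09 days

5.09 days


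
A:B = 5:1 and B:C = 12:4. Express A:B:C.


Match B: multiply A:B by 12 → 60:12
Multiply B:C by 1 → 12:4
Combined: 60:12:4
GCD = 4
= 15:3:1

15:3:1


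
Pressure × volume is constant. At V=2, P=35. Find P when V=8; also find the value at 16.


Inverse proportion: x × y = constant
k = 2 × 35 = 70
At x=8: k/8 = 8.75
At x=16: k/16 = 4.38
= 8.75 and 4.38

8.75 and 4.38


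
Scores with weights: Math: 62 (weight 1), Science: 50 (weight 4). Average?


Numerator = 62×1 + 50×4
= 62 + 200
= 262
Total weight = 5
Weighted avg = 262/5
= 52.40

52.40


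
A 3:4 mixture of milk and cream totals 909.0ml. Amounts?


Total parts = 3 + 4 = 7
milk: 909.0 × 3/7 = 389.6ml
cream: 909.0 × 4/7 = 519.4ml
= 389.6ml and 519.4ml

389.6ml and 519.4ml


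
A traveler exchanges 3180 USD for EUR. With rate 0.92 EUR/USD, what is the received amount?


Amount × rate = 3180 × 0.92
= 2925.60 EUR

2925.60 EUR


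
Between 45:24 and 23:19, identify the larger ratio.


45/24 = 1.8750
23/19 = 1.2105
1.8750 > 1.2105, so 45:24 is greater
= 45:24

45:24


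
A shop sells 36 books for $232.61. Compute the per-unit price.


Unit rate = total / quantity
= 232.61 / 36
= $6.46 per unit

$6.46 per unit


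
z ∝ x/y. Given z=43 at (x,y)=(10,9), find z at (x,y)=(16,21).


z = k·x/y
Solve for k using the known point: k = z·y/x = 43×9/10 = 387/10 = 38.7000
Now evaluate at x=16, y=21:
z = k × 16 / 21 = (387 × 16) / (10 × 21) = 6192/210
≈ 29.4857

29.4857


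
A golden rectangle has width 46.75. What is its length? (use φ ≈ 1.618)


φ = (1 + √5) / 2 ≈ 1.618
Length = width × φ = 46.75 × 1.618 = 75.6415
≈ 75.64

75.64


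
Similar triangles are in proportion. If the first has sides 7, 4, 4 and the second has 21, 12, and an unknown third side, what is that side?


Scale factor = 21/7 = 3
Missing side = 4 × 3
= 12.0

12.0


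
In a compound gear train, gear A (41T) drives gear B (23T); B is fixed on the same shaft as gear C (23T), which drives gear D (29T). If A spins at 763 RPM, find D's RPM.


Stage 1: RPM_B = RPM_A × t_A/t_B = 763 × 41/23 = 31283/23 ≈ 1360.13
B and C share a shaft → RPM_C = RPM_B
Stage 2: RPM_D = RPM_C × t_C/t_D = RPM_A × (t_A×t_C)/(t_B×t_D)
Overall ratio = (41×23)/(23×29) = 943/667
RPM_D = 763 × 943/667 = 719509/667
≈ 1078.72 RPM

1078.72 RPM


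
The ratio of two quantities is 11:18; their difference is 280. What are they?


Let A = 11k, B = 18k.
18k - 11k = 280
7k = 280 → k = 280/7 = 40
A = 11×40 = 440, B = 18×40 = 720
= A = 440, B = 720

A = 440, B = 720


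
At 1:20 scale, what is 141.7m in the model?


Model size = real / scale
= 141.7 / 20
= 7.0850 m

7.0850 m


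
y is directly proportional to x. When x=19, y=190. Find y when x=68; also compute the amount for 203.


Direct proportion: y/x = constant
k = 190/19 = 10.0000
y at x=68: k × 68 = 190 × 68 / 19 = 12920/19 = 680.00
y at x=203: k × 203 = 190 × 203 / 19 = 38570/19 = 2030.00
= 680.00 and 2030.00

680.00 and 2030.00


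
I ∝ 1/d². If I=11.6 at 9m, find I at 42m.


I₁d₁² = I₂d₂²
I₂ = I₁ × (d₁/d₂)²
= 11.6 × (9/42)²
= 11.6 × 81/1764
= 939.6/1764
≈ 0.5327

0.5327


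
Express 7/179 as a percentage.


Percentage = (part / whole) × 100
= (7 / 179) × 100
≈ 3.91%

3.91%


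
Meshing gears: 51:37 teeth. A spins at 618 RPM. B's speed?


Gear ratio = 51:37 = 51:37
RPM_B = RPM_A × (teeth_A / teeth_B)
= 618 × (51/37)
= 851.8 RPM

851.8 RPM


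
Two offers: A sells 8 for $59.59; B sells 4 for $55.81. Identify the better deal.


Deal A: $59.59/8 = $7.4488/unit
Deal B: $55.81/4 = $13.9525/unit
A is cheaper per unit
= Deal A

Deal A


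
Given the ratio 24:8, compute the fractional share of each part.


Total parts = 24 + 8 = 32
First part: 24/32 = 3/4
Second part: 8/32 = 1/4
= 3/4 and 1/4

3/4 and 1/4


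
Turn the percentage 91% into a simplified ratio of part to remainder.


91% means 91 parts out of 100; remainder = 9
Part : remainder = 91:9
GCD = 1
= 91:9

91:9


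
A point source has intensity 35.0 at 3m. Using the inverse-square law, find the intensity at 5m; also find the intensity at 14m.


I₁d₁² = I₂d₂²
I at 5m = 35.0 × (3/5)² = 35.0 × 9/25 = 315/25 = 12.6000
I at 14m = 35.0 × (3/14)² = 35.0 × 9/196 = 315/196 ≈ 1.6071
= 12.6000 and 1.6071

12.6000 and 1.6071


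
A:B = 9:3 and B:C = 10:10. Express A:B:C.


Match B: multiply A:B by 10 → 90:30
Multiply B:C by 3 → 30:30
Combined: 90:30:30
GCD = 30
= 3:1:1

3:1:1


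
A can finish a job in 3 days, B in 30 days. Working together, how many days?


Rate of A = 1/3 per day
Rate of B = 1/30 per day
Combined rate = 1/3 + 1/30 = 33/90 ≈ 0.3667 per day
Days = 1 / combined rate = 90/33
≈ 2.73 days

2.73 days


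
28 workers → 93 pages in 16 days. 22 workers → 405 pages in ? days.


Days ∝ work / workers, so d₂ = d₁ × (m₁/m₂) × (w₂/w₁)
Workers factor (inverse): 28/22 ≈ 1.2727
Work factor (direct): 405/93 ≈ 4.3548
d₂ = 16 × 28/22 × 405/93 = (16 × 28 × 405) / (22 × 93) = 181440/2046
≈ 88.68 days

88.68 days


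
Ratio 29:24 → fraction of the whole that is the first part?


Total parts = 29 + 24 = 53
First part: 29/53 = 29/53
= 29/53

29/53


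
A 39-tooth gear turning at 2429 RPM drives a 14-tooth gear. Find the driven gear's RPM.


Gear ratio = 39:14 = 39:14
RPM_B = RPM_A × (teeth_A / teeth_B)
= 2429 × (39/14)
= 6766.5 RPM

6766.5 RPM


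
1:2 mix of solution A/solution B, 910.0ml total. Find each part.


Total parts = 1 + 2 = 3
solution A: 910.0 × 1/3 = 303.3ml
solution B: 910.0 × 2/3 = 606.7ml
= 303.3ml and 606.7ml

303.3ml and 606.7ml


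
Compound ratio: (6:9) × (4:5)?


Compound ratio = (6×4) : (9×5)
= 24:45
GCD = 3
= 8:15

8:15


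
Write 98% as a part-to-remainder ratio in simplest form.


98% means 98 parts out of 100; remainder = 2
Part : remainder = 98:2
GCD = 2
= 49:1

49:1


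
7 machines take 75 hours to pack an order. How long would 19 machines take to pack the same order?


Inverse proportion: x × y = constant
k = 7 × 75 = 525
y₂ = k / 19 = 525 / 19
= 27.63

27.63


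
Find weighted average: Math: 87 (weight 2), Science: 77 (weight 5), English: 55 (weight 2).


Numerator = 87×2 + 77×5 + 55×2
= 174 + 385 + 110
= 669
Total weight = 9
Weighted avg = 669/9
= 74.33

74.33


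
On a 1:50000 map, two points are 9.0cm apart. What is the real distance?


Real distance = map distance × scale
= 9.0cm × 50000
= 450000 cm = 4500.0 m
= 4.500 km

4.500 km


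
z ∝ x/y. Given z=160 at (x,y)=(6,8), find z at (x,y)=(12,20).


z = k·x/y
Solve for k using the known point: k = z·y/x = 160×8/6 = 1280/6 ≈ 213.3333
Now evaluate at x=12, y=20:
z = k × 12 / 20 = (1280 × 12) / (6 × 20) = 15360/120
= 128.0000

128.0000


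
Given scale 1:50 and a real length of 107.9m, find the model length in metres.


Model size = real / scale
= 107.9 / 50
= 2.1580 m

2.1580 m


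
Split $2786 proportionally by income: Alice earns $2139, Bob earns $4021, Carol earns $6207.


Total income = 2139 + 4021 + 6207 = $12367
Alice: $2786 × 2139/12367 = $481.87
Bob: $2786 × 4021/12367 = $905.84
Carol: $2786 × 6207/12367 = $1398.29
= Alice: $481.87, Bob: $905.84, Carol: $1398.29

Alice: $481.87, Bob: $905.84, Carol: $1398.29


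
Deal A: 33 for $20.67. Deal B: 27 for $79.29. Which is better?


Deal A: $20.67/33 = $0.6264/unit
Deal B: $79.29/27 = $2.9367/unit
A is cheaper per unit
= Deal A

Deal A


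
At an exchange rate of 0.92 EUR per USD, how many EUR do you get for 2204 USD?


Amount × rate = 2204 × 0.92
= 2027.68 EUR

2027.68 EUR


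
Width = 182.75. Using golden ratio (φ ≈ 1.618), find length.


φ = (1 + √5) / 2 ≈ 1.618
Length = width × φ = 182.75 × 1.618 = 295.6895
≈ 295.69

295.69


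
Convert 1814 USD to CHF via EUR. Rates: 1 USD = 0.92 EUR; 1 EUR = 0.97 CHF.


Step 1: 1814 USD × 0.92 = 1668.88 EUR
Step 2: 1668.88 EUR × 0.97 = 1618.81 CHF
Implied rate USD→CHF = 0.92 × 0.97 = 0.8924
= 1618.81 CHF

1618.81 CHF
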